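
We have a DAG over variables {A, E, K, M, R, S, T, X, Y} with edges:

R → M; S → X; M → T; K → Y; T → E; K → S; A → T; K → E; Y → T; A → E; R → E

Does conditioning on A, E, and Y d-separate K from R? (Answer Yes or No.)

We examine all 6 paths between K and R:
  1. K → E ← A → T ← M ← R — E:collider[open]; A:fork[blocks]; T:collider[open]; M:chain[open] ⇒ blocked
  2. K → E ← T ← M ← R — E:collider[open]; T:chain[open]; M:chain[open] ⇒ active
  3. K → E ← R — E:collider[open] ⇒ active
  4. K → Y → T ← A → E ← R — Y:chain[blocks]; T:collider[open]; A:fork[blocks]; E:collider[open] ⇒ blocked
  5. K → Y → T ← M ← R — Y:chain[blocks]; T:collider[open]; M:chain[open] ⇒ blocked
  6. K → Y → T → E ← R — Y:chain[blocks]; T:chain[open]; E:collider[open] ⇒ blocked
At least one path is unblocked, so d-separation fails.

No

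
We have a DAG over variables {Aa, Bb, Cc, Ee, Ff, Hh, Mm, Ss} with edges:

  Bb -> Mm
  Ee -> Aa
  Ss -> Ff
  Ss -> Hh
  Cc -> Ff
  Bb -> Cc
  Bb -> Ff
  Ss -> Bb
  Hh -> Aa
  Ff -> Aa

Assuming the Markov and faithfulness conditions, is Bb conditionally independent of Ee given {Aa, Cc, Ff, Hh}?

Yes

We examine all 6 paths between Bb and Ee:
Path 1: Bb → Cc → Ff → Aa ← Ee
  Cc is a chain here and Cc is conditioned on, so the path is blocked at Cc.
Path 2: Bb → Cc → Ff ← Ss → Hh → Aa ← Ee
  Cc is a chain here and Cc is conditioned on, so the path is blocked at Cc.
Path 3: Bb ← Ss → Hh → Aa ← Ee
  Hh is a chain here and Hh is conditioned on, so the path is blocked at Hh.
Path 4: Bb ← Ss → Ff → Aa ← Ee
  Ff is a chain here and Ff is conditioned on, so the path is blocked at Ff.
Path 5: Bb → Ff → Aa ← Ee
  Ff is a chain here and Ff is conditioned on, so the path is blocked at Ff.
Path 6: Bb → Ff ← Ss → Hh → Aa ← Ee
  Hh is a chain here and Hh is conditioned on, so the path is blocked at Hh.
All paths are blocked; Bb ⊥ Ee | {Aa, Cc, Ff, Hh} holds.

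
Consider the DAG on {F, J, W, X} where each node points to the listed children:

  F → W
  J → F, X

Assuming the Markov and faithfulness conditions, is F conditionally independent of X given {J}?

The only undirected path from F to X is:
  1. F ← J → X — J:fork[blocks] ⇒ blocked
All paths are blocked; F ⊥ X | {J} holds.

Yes — F and X are d-separated given {J}.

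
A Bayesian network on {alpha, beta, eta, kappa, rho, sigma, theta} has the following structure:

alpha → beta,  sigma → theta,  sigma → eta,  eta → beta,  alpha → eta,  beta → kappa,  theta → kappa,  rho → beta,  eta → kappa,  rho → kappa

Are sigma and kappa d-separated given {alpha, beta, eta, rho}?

We examine all 6 paths between sigma and kappa:
Path 1: sigma → eta → kappa
  eta is a chain here and eta is conditioned on, so the path is blocked at eta.
Path 2: sigma → eta → beta → kappa
  eta is a chain here and eta is conditioned on, so the path is blocked at eta.
Path 3: sigma → eta → beta ← rho → kappa
  eta is a chain here and eta is conditioned on, so the path is blocked at eta.
Path 4: sigma → eta ← alpha → beta → kappa
  alpha is a fork here and alpha is conditioned on, so the path is blocked at alpha.
Path 5: sigma → eta ← alpha → beta ← rho → kappa
  alpha is a fork here and alpha is conditioned on, so the path is blocked at alpha.
Path 6: sigma → theta → kappa
  theta is a chain and theta is not conditioned on — no node blocks this path, so it is active.
Since the path sigma → theta → kappa is active, sigma and kappa are not d-separated given {alpha, beta, eta, rho}.

No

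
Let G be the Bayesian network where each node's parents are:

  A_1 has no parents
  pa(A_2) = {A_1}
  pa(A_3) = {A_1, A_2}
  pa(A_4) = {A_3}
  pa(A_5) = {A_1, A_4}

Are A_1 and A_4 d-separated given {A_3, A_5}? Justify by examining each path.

There are 3 undirected paths between A_1 and A_4; checking each against the conditioning set {A_3, A_5}:
Path 1: A_1 → A_3 → A_4
  A_3 is a chain here and A_3 is conditioned on, so the path is blocked at A_3.
Path 2: A_1 → A_2 → A_3 → A_4
  A_3 is a chain here and A_3 is conditioned on, so the path is blocked at A_3.
Path 3: A_1 → A_5 ← A_4
  A_5 is a collider and A_5 is conditioned on, which opens it — no node blocks this path, so it is active.
Since the path A_1 → A_5 ← A_4 is active, A_1 and A_4 are not d-separated given {A_3, A_5}.

No — A_1 and A_4 are not d-separated given {A_3, A_5}.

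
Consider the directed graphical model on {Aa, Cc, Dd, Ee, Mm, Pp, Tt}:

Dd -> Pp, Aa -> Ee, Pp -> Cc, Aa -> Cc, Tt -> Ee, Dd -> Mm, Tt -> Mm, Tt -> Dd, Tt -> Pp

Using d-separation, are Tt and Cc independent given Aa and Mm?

We examine all 4 paths between Tt and Cc:
Path 1: Tt → Dd → Pp → Cc
  Dd is a chain and Dd is not conditioned on; Pp is a chain and Pp is not conditioned on — no node blocks this path, so it is active.
Path 2: Tt → Mm ← Dd → Pp → Cc
  Mm is a collider and Mm is conditioned on, which opens it; Dd is a fork and Dd is not conditioned on; Pp is a chain and Pp is not conditioned on — no node blocks this path, so it is active.
Path 3: Tt → Pp → Cc
  Pp is a chain and Pp is not conditioned on — no node blocks this path, so it is active.
Path 4: Tt → Ee ← Aa → Cc
  Ee is a collider here and neither Ee nor any of its descendants is conditioned on, so the collider stays closed — the path is blocked at Ee.
Since the path Tt → Dd → Pp → Cc is active, Tt and Cc are not d-separated given {Aa, Mm}.

No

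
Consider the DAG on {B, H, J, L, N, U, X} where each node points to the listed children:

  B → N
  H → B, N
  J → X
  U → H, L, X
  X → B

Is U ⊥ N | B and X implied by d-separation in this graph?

No

There are 4 undirected paths between U and N; checking each against the conditioning set {B, X}:
  1. U → X → B → N — X:chain[blocks]; B:chain[blocks] ⇒ blocked
  2. U → X → B ← H → N — X:chain[blocks]; B:collider[open]; H:fork[open] ⇒ blocked
  3. U → H → B → N — H:chain[open]; B:chain[blocks] ⇒ blocked
  4. U → H → N — H:chain[open] ⇒ active
Since the path U → H → N is active, U and N are not d-separated given {B, X}.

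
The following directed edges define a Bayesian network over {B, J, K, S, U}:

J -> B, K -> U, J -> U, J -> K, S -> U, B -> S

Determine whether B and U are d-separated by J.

No

Enumerating the 3 paths from B to U and testing each for blocking by {J}:
Path 1: B ← J → U
  J is a fork here and J is conditioned on, so the path is blocked at J.
Path 2: B ← J → K → U
  J is a fork here and J is conditioned on, so the path is blocked at J.
Path 3: B → S → U
  S is a chain and S is not conditioned on — no node blocks this path, so it is active.
Because an active path exists, B and U are not d-separated.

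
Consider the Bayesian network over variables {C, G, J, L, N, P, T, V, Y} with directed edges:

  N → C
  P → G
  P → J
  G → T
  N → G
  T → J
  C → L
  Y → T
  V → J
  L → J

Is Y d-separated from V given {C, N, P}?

There are 3 undirected paths between Y and V; checking each against the conditioning set {C, N, P}:
Path 1: Y → T ← G ← N → C → L → J ← V
  T is a collider here and neither T nor any of its descendants is conditioned on, so the collider stays closed — the path is blocked at T.
Path 2: Y → T ← G ← P → J ← V
  T is a collider here and neither T nor any of its descendants is conditioned on, so the collider stays closed — the path is blocked at T.
Path 3: Y → T → J ← V
  J is a collider here and neither J nor any of its descendants is conditioned on, so the collider stays closed — the path is blocked at J.
Every path is blocked, so Y and V are d-separated given {C, N, P}.

Yes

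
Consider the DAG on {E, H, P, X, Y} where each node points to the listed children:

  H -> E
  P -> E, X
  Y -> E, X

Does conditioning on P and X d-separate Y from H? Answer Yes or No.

Yes

There are 2 undirected paths between Y and H; checking each against the conditioning set {P, X}:
Path 1: Y → E ← H
  E is a collider here and neither E nor any of its descendants is conditioned on, so the collider stays closed — the path is blocked at E.
Path 2: Y → X ← P → E ← H
  P is a fork here and P is conditioned on, so the path is blocked at P.
Since every path is blocked, d-separation holds.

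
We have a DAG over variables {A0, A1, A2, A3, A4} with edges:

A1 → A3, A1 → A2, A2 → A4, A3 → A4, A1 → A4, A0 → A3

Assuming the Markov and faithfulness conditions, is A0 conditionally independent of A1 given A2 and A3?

No

We examine all 3 paths between A0 and A1:
  1. A0 → A3 ← A1 — A3:collider[open] ⇒ active
  2. A0 → A3 → A4 ← A1 — A3:chain[blocks]; A4:collider[blocks] ⇒ blocked
  3. A0 → A3 → A4 ← A2 ← A1 — A3:chain[blocks]; A4:collider[blocks]; A2:chain[blocks] ⇒ blocked
Because an active path exists, A0 and A1 are not d-separated.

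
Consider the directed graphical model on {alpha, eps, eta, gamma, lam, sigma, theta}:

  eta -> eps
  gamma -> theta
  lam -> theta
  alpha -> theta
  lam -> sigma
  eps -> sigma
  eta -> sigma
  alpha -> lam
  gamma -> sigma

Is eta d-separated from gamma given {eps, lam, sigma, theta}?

There are 6 undirected paths between eta and gamma; checking each against the conditioning set {eps, lam, sigma, theta}:
Path 1: eta → eps → sigma ← gamma
  eps is a chain here and eps is conditioned on, so the path is blocked at eps.
Path 2: eta → eps → sigma ← lam ← alpha → theta ← gamma
  eps is a chain here and eps is conditioned on, so the path is blocked at eps.
Path 3: eta → eps → sigma ← lam → theta ← gamma
  eps is a chain here and eps is conditioned on, so the path is blocked at eps.
Path 4: eta → sigma ← gamma
  sigma is a collider and sigma is conditioned on, which opens it — no node blocks this path, so it is active.
Path 5: eta → sigma ← lam ← alpha → theta ← gamma
  lam is a chain here and lam is conditioned on, so the path is blocked at lam.
Path 6: eta → sigma ← lam → theta ← gamma
  lam is a fork here and lam is conditioned on, so the path is blocked at lam.
At least one path is unblocked, so d-separation fails.

No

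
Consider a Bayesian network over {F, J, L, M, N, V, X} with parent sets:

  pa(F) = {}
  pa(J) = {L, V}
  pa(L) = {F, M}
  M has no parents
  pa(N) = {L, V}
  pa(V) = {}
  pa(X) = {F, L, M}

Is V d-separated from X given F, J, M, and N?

Enumerating the 6 paths from V to X and testing each for blocking by {F, J, M, N}:
Path 1: V → J ← L → X
  J is a collider and J is conditioned on, which opens it; L is a fork and L is not conditioned on — no node blocks this path, so it is active.
Path 2: V → J ← L ← M → X
  M is a fork here and M is conditioned on, so the path is blocked at M.
Path 3: V → J ← L ← F → X
  F is a fork here and F is conditioned on, so the path is blocked at F.
Path 4: V → N ← L → X
  N is a collider and N is conditioned on, which opens it; L is a fork and L is not conditioned on — no node blocks this path, so it is active.
Path 5: V → N ← L ← M → X
  M is a fork here and M is conditioned on, so the path is blocked at M.
Path 6: V → N ← L ← F → X
  F is a fork here and F is conditioned on, so the path is blocked at F.
Since the path V → J ← L → X is active, V and X are not d-separated given {F, J, M, N}.

No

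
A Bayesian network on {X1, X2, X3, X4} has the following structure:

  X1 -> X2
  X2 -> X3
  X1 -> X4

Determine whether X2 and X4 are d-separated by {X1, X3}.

Only one path connects X2 and X4:
Path 1: X2 ← X1 → X4
  X1 is a fork here and X1 is conditioned on, so the path is blocked at X1.
All paths are blocked; X2 ⊥ X4 | {X1, X3} holds.

Yes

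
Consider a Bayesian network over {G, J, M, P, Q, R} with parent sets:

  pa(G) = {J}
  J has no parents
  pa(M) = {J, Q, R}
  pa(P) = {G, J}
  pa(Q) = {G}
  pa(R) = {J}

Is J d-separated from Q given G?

Enumerating the 4 paths from J to Q and testing each for blocking by {G}:
  1. J → M ← Q — M:collider[blocks] ⇒ blocked
  2. J → G → Q — G:chain[blocks] ⇒ blocked
  3. J → R → M ← Q — R:chain[open]; M:collider[blocks] ⇒ blocked
  4. J → P ← G → Q — P:collider[blocks]; G:fork[blocks] ⇒ blocked
Every path is blocked, so J and Q are d-separated given {G}.

Yes — J and Q are d-separated given {G}.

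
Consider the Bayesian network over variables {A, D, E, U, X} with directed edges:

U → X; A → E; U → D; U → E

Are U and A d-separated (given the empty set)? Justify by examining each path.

Yes

Only one path connects U and A:
Path 1: U → E ← A
  E is a collider here and neither E nor any of its descendants is conditioned on, so the collider stays closed — the path is blocked at E.
Since every path is blocked, d-separation holds.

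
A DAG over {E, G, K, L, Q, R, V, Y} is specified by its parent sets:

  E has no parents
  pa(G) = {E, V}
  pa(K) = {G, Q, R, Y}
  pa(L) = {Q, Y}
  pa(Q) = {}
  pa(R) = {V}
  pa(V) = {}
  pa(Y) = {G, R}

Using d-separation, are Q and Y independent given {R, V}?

Enumerating the 6 paths from Q to Y and testing each for blocking by {R, V}:
  1. Q → L ← Y — L:collider[blocks] ⇒ blocked
  2. Q → K ← Y — K:collider[blocks] ⇒ blocked
  3. Q → K ← R → Y — K:collider[blocks]; R:fork[blocks] ⇒ blocked
  4. Q → K ← R ← V → G → Y — K:collider[blocks]; R:chain[blocks]; V:fork[blocks]; G:chain[open] ⇒ blocked
  5. Q → K ← G → Y — K:collider[blocks]; G:fork[open] ⇒ blocked
  6. Q → K ← G ← V → R → Y — K:collider[blocks]; G:chain[open]; V:fork[blocks]; R:chain[blocks] ⇒ blocked
All paths are blocked; Q ⊥ Y | {R, V} holds.

Yes — Q and Y are d-separated given {R, V}.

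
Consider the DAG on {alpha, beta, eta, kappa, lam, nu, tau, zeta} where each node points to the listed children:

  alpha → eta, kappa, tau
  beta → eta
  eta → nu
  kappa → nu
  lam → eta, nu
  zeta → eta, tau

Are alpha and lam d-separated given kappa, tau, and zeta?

We examine all 6 paths between alpha and lam:
Path 1: alpha → kappa → nu ← eta ← lam
  kappa is a chain here and kappa is conditioned on, so the path is blocked at kappa.
Path 2: alpha → kappa → nu ← lam
  kappa is a chain here and kappa is conditioned on, so the path is blocked at kappa.
Path 3: alpha → eta → nu ← lam
  nu is a collider here and neither nu nor any of its descendants is conditioned on, so the collider stays closed — the path is blocked at nu.
Path 4: alpha → eta ← lam
  eta is a collider here and neither eta nor any of its descendants is conditioned on, so the collider stays closed — the path is blocked at eta.
Path 5: alpha → tau ← zeta → eta → nu ← lam
  zeta is a fork here and zeta is conditioned on, so the path is blocked at zeta.
Path 6: alpha → tau ← zeta → eta ← lam
  zeta is a fork here and zeta is conditioned on, so the path is blocked at zeta.
Since every path is blocked, d-separation holds.

Yes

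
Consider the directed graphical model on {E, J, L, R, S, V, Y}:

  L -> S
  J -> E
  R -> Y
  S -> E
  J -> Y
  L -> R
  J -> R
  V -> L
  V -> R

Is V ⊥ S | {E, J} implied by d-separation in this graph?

We examine all 6 paths between V and S:
Path 1: V → L → R → Y ← J → E ← S
  Y is a collider here and neither Y nor any of its descendants is conditioned on, so the collider stays closed — the path is blocked at Y.
Path 2: V → L → R ← J → E ← S
  R is a collider here and neither R nor any of its descendants is conditioned on, so the collider stays closed — the path is blocked at R.
Path 3: V → L → S
  L is a chain and L is not conditioned on — no node blocks this path, so it is active.
Path 4: V → R → Y ← J → E ← S
  Y is a collider here and neither Y nor any of its descendants is conditioned on, so the collider stays closed — the path is blocked at Y.
Path 5: V → R ← J → E ← S
  R is a collider here and neither R nor any of its descendants is conditioned on, so the collider stays closed — the path is blocked at R.
Path 6: V → R ← L → S
  R is a collider here and neither R nor any of its descendants is conditioned on, so the collider stays closed — the path is blocked at R.
Since the path V → L → S is active, V and S are not d-separated given {E, J}.

No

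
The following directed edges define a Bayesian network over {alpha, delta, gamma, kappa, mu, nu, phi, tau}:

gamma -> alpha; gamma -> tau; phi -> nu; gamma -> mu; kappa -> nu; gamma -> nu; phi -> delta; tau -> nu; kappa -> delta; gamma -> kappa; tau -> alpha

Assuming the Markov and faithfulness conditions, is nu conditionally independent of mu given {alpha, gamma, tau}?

Yes

There are 5 undirected paths between nu and mu; checking each against the conditioning set {alpha, gamma, tau}:
Path 1: nu ← gamma → mu
  gamma is a fork here and gamma is conditioned on, so the path is blocked at gamma.
Path 2: nu ← phi → delta ← kappa ← gamma → mu
  delta is a collider here and neither delta nor any of its descendants is conditioned on, so the collider stays closed — the path is blocked at delta.
Path 3: nu ← tau ← gamma → mu
  tau is a chain here and tau is conditioned on, so the path is blocked at tau.
Path 4: nu ← tau → alpha ← gamma → mu
  tau is a fork here and tau is conditioned on, so the path is blocked at tau.
Path 5: nu ← kappa ← gamma → mu
  gamma is a fork here and gamma is conditioned on, so the path is blocked at gamma.
Every path is blocked, so nu and mu are d-separated given {alpha, gamma, tau}.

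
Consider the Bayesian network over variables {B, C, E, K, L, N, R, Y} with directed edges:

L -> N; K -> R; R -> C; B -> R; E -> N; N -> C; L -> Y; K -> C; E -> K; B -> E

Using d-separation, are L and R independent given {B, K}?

Yes

Enumerating the 6 paths from L to R and testing each for blocking by {B, K}:
Path 1: L → N → C ← K ← E ← B → R
  C is a collider here and neither C nor any of its descendants is conditioned on, so the collider stays closed — the path is blocked at C.
Path 2: L → N → C ← K → R
  C is a collider here and neither C nor any of its descendants is conditioned on, so the collider stays closed — the path is blocked at C.
Path 3: L → N → C ← R
  C is a collider here and neither C nor any of its descendants is conditioned on, so the collider stays closed — the path is blocked at C.
Path 4: L → N ← E → K → C ← R
  N is a collider here and neither N nor any of its descendants is conditioned on, so the collider stays closed — the path is blocked at N.
Path 5: L → N ← E → K → R
  N is a collider here and neither N nor any of its descendants is conditioned on, so the collider stays closed — the path is blocked at N.
Path 6: L → N ← E ← B → R
  N is a collider here and neither N nor any of its descendants is conditioned on, so the collider stays closed — the path is blocked at N.
Since every path is blocked, d-separation holds.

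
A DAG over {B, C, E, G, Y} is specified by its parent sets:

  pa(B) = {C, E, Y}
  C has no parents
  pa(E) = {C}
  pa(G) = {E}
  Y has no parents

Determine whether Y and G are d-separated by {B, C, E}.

Yes

2 paths connect Y and G; each must be blocked for d-separation to hold:
Path 1: Y → B ← C → E → G
  C is a fork here and C is conditioned on, so the path is blocked at C.
Path 2: Y → B ← E → G
  E is a fork here and E is conditioned on, so the path is blocked at E.
Since every path is blocked, d-separation holds.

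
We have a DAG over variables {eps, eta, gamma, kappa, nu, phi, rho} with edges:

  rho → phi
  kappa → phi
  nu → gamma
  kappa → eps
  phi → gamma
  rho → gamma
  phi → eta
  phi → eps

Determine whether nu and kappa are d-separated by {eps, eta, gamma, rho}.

No

4 paths connect nu and kappa; each must be blocked for d-separation to hold:
Path 1: nu → gamma ← phi ← kappa
  gamma is a collider and gamma is conditioned on, which opens it; phi is a chain and phi is not conditioned on — no node blocks this path, so it is active.
Path 2: nu → gamma ← phi → eps ← kappa
  gamma is a collider and gamma is conditioned on, which opens it; phi is a fork and phi is not conditioned on; eps is a collider and eps is conditioned on, which opens it — no node blocks this path, so it is active.
Path 3: nu → gamma ← rho → phi ← kappa
  rho is a fork here and rho is conditioned on, so the path is blocked at rho.
Path 4: nu → gamma ← rho → phi → eps ← kappa
  rho is a fork here and rho is conditioned on, so the path is blocked at rho.
Because an active path exists, nu and kappa are not d-separated.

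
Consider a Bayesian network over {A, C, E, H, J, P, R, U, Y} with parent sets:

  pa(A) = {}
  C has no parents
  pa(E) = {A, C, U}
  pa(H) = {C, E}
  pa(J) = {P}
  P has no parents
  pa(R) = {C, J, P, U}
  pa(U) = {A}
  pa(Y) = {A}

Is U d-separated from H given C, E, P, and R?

Enumerating the 6 paths from U to H and testing each for blocking by {C, E, P, R}:
  1. U → R ← C → H — R:collider[open]; C:fork[blocks] ⇒ blocked
  2. U → R ← C → E → H — R:collider[open]; C:fork[blocks]; E:chain[blocks] ⇒ blocked
  3. U ← A → E → H — A:fork[open]; E:chain[blocks] ⇒ blocked
  4. U ← A → E ← C → H — A:fork[open]; E:collider[open]; C:fork[blocks] ⇒ blocked
  5. U → E → H — E:chain[blocks] ⇒ blocked
  6. U → E ← C → H — E:collider[open]; C:fork[blocks] ⇒ blocked
All paths are blocked; U ⊥ H | {C, E, P, R} holds.

Yes — U and H are d-separated given {C, E, P, R}.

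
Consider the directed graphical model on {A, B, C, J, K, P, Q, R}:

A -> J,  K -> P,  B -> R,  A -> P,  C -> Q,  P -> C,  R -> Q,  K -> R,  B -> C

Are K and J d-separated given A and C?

Yes — K and J are d-separated given {A, C}.

3 paths connect K and J; each must be blocked for d-separation to hold:
Path 1: K → R → Q ← C ← P ← A → J
  Q is a collider here and neither Q nor any of its descendants is conditioned on, so the collider stays closed — the path is blocked at Q.
Path 2: K → R ← B → C ← P ← A → J
  R is a collider here and neither R nor any of its descendants is conditioned on, so the collider stays closed — the path is blocked at R.
Path 3: K → P ← A → J
  A is a fork here and A is conditioned on, so the path is blocked at A.
Since every path is blocked, d-separation holds.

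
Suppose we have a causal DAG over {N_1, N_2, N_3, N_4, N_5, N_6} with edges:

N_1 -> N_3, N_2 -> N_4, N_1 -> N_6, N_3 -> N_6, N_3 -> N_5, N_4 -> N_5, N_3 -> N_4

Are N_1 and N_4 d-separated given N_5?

No — N_1 and N_4 are not d-separated given {N_5}.

We examine all 4 paths between N_1 and N_4:
Path 1: N_1 → N_3 → N_5 ← N_4
  N_3 is a chain and N_3 is not conditioned on; N_5 is a collider and N_5 is conditioned on, which opens it — no node blocks this path, so it is active.
Path 2: N_1 → N_3 → N_4
  N_3 is a chain and N_3 is not conditioned on — no node blocks this path, so it is active.
Path 3: N_1 → N_6 ← N_3 → N_5 ← N_4
  N_6 is a collider here and neither N_6 nor any of its descendants is conditioned on, so the collider stays closed — the path is blocked at N_6.
Path 4: N_1 → N_6 ← N_3 → N_4
  N_6 is a collider here and neither N_6 nor any of its descendants is conditioned on, so the collider stays closed — the path is blocked at N_6.
Because an active path exists, N_1 and N_4 are not d-separated.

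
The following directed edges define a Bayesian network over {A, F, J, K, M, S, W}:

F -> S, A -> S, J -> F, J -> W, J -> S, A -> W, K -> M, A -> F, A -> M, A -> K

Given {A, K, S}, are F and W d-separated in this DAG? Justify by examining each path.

6 paths connect F and W; each must be blocked for d-separation to hold:
Path 1: F ← J → W
  J is a fork and J is not conditioned on — no node blocks this path, so it is active.
Path 2: F ← J → S ← A → W
  A is a fork here and A is conditioned on, so the path is blocked at A.
Path 3: F ← A → W
  A is a fork here and A is conditioned on, so the path is blocked at A.
Path 4: F ← A → S ← J → W
  A is a fork here and A is conditioned on, so the path is blocked at A.
Path 5: F → S ← J → W
  S is a collider and S is conditioned on, which opens it; J is a fork and J is not conditioned on — no node blocks this path, so it is active.
Path 6: F → S ← A → W
  A is a fork here and A is conditioned on, so the path is blocked at A.
Since the path F ← J → W is active, F and W are not d-separated given {A, K, S}.

No — F and W are not d-separated given {A, K, S}.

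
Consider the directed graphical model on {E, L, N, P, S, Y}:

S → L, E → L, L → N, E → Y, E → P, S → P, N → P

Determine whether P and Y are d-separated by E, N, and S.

Yes

Enumerating the 3 paths from P to Y and testing each for blocking by {E, N, S}:
  1. P ← S → L ← E → Y — S:fork[blocks]; L:collider[open]; E:fork[blocks] ⇒ blocked
  2. P ← N ← L ← E → Y — N:chain[blocks]; L:chain[open]; E:fork[blocks] ⇒ blocked
  3. P ← E → Y — E:fork[blocks] ⇒ blocked
All paths are blocked; P ⊥ Y | {E, N, S} holds.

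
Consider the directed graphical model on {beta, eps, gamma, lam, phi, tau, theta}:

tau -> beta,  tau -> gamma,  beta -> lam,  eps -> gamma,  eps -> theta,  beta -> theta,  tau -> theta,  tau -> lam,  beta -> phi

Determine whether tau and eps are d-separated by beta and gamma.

No — tau and eps are not d-separated given {beta, gamma}.

4 paths connect tau and eps; each must be blocked for d-separation to hold:
Path 1: tau → beta → theta ← eps
  beta is a chain here and beta is conditioned on, so the path is blocked at beta.
Path 2: tau → lam ← beta → theta ← eps
  lam is a collider here and neither lam nor any of its descendants is conditioned on, so the collider stays closed — the path is blocked at lam.
Path 3: tau → theta ← eps
  theta is a collider here and neither theta nor any of its descendants is conditioned on, so the collider stays closed — the path is blocked at theta.
Path 4: tau → gamma ← eps
  gamma is a collider and gamma is conditioned on, which opens it — no node blocks this path, so it is active.
Since the path tau → gamma ← eps is active, tau and eps are not d-separated given {beta, gamma}.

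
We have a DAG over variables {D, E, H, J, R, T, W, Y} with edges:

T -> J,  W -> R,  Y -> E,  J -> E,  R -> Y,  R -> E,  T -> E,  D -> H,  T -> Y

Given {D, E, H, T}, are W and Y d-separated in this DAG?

4 paths connect W and Y; each must be blocked for d-separation to hold:
  1. W → R → Y — R:chain[open] ⇒ active
  2. W → R → E ← J ← T → Y — R:chain[open]; E:collider[open]; J:chain[open]; T:fork[blocks] ⇒ blocked
  3. W → R → E ← Y — R:chain[open]; E:collider[open] ⇒ active
  4. W → R → E ← T → Y — R:chain[open]; E:collider[open]; T:fork[blocks] ⇒ blocked
Since the path W → R → Y is active, W and Y are not d-separated given {D, E, H, T}.

No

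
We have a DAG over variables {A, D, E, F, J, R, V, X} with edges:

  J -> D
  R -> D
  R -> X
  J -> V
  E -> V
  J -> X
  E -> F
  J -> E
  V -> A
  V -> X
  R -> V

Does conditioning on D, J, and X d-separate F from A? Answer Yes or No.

No — F and A are not d-separated given {D, J, X}.

6 paths connect F and A; each must be blocked for d-separation to hold:
Path 1: F ← E ← J → X ← V → A
  J is a fork here and J is conditioned on, so the path is blocked at J.
Path 2: F ← E ← J → X ← R → V → A
  J is a fork here and J is conditioned on, so the path is blocked at J.
Path 3: F ← E ← J → D ← R → X ← V → A
  J is a fork here and J is conditioned on, so the path is blocked at J.
Path 4: F ← E ← J → D ← R → V → A
  J is a fork here and J is conditioned on, so the path is blocked at J.
Path 5: F ← E ← J → V → A
  J is a fork here and J is conditioned on, so the path is blocked at J.
Path 6: F ← E → V → A
  E is a fork and E is not conditioned on; V is a chain and V is not conditioned on — no node blocks this path, so it is active.
At least one path is unblocked, so d-separation fails.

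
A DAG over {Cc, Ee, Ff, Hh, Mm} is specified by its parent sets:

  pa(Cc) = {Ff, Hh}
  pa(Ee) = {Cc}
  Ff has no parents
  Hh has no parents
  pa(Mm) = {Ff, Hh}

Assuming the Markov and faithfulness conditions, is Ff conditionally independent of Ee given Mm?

No

We examine all 2 paths between Ff and Ee:
Path 1: Ff → Mm ← Hh → Cc → Ee
  Mm is a collider and Mm is conditioned on, which opens it; Hh is a fork and Hh is not conditioned on; Cc is a chain and Cc is not conditioned on — no node blocks this path, so it is active.
Path 2: Ff → Cc → Ee
  Cc is a chain and Cc is not conditioned on — no node blocks this path, so it is active.
At least one path is unblocked, so d-separation fails.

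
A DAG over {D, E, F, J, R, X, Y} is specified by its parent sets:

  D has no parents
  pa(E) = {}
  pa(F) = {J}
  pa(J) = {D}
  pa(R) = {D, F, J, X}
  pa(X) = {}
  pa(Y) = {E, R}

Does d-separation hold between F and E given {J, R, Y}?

There are 3 undirected paths between F and E; checking each against the conditioning set {J, R, Y}:
Path 1: F → R → Y ← E
  R is a chain here and R is conditioned on, so the path is blocked at R.
Path 2: F ← J ← D → R → Y ← E
  J is a chain here and J is conditioned on, so the path is blocked at J.
Path 3: F ← J → R → Y ← E
  J is a fork here and J is conditioned on, so the path is blocked at J.
Every path is blocked, so F and E are d-separated given {J, R, Y}.

Yes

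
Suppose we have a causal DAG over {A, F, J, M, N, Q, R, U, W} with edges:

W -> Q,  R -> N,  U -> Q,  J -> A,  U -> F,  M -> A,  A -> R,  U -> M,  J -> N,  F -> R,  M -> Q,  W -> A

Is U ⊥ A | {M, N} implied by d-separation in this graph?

There are 6 undirected paths between U and A; checking each against the conditioning set {M, N}:
Path 1: U → M → A
  M is a chain here and M is conditioned on, so the path is blocked at M.
Path 2: U → M → Q ← W → A
  M is a chain here and M is conditioned on, so the path is blocked at M.
Path 3: U → Q ← M → A
  Q is a collider here and neither Q nor any of its descendants is conditioned on, so the collider stays closed — the path is blocked at Q.
Path 4: U → Q ← W → A
  Q is a collider here and neither Q nor any of its descendants is conditioned on, so the collider stays closed — the path is blocked at Q.
Path 5: U → F → R ← A
  F is a chain and F is not conditioned on; R is a collider and its descendant N is conditioned on, which opens it — no node blocks this path, so it is active.
Path 6: U → F → R → N ← J → A
  F is a chain and F is not conditioned on; R is a chain and R is not conditioned on; N is a collider and N is conditioned on, which opens it; J is a fork and J is not conditioned on — no node blocks this path, so it is active.
Because an active path exists, U and A are not d-separated.

No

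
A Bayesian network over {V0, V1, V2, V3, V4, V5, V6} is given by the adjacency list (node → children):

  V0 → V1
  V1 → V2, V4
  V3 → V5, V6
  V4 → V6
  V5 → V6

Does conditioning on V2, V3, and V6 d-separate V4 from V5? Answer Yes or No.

No

Enumerating the 2 paths from V4 to V5 and testing each for blocking by {V2, V3, V6}:
  1. V4 → V6 ← V3 → V5 — V6:collider[open]; V3:fork[blocks] ⇒ blocked
  2. V4 → V6 ← V5 — V6:collider[open] ⇒ active
Because an active path exists, V4 and V5 are not d-separated.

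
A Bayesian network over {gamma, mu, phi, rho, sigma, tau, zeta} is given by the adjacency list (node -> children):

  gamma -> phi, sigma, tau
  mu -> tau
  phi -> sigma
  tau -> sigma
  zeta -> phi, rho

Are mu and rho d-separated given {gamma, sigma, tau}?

Enumerating the 4 paths from mu to rho and testing each for blocking by {gamma, sigma, tau}:
  1. mu → tau ← gamma → phi ← zeta → rho — tau:collider[open]; gamma:fork[blocks]; phi:collider[open]; zeta:fork[open] ⇒ blocked
  2. mu → tau ← gamma → sigma ← phi ← zeta → rho — tau:collider[open]; gamma:fork[blocks]; sigma:collider[open]; phi:chain[open]; zeta:fork[open] ⇒ blocked
  3. mu → tau → sigma ← gamma → phi ← zeta → rho — tau:chain[blocks]; sigma:collider[open]; gamma:fork[blocks]; phi:collider[open]; zeta:fork[open] ⇒ blocked
  4. mu → tau → sigma ← phi ← zeta → rho — tau:chain[blocks]; sigma:collider[open]; phi:chain[open]; zeta:fork[open] ⇒ blocked
Every path is blocked, so mu and rho are d-separated given {gamma, sigma, tau}.

Yes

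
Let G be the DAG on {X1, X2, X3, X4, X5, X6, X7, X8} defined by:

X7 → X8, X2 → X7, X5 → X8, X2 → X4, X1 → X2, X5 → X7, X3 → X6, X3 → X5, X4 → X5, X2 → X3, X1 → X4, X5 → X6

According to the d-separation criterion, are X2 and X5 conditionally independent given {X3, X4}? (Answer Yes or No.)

Enumerating the 6 paths from X2 to X5 and testing each for blocking by {X3, X4}:
Path 1: X2 → X7 → X8 ← X5
  X8 is a collider here and neither X8 nor any of its descendants is conditioned on, so the collider stays closed — the path is blocked at X8.
Path 2: X2 → X7 ← X5
  X7 is a collider here and neither X7 nor any of its descendants is conditioned on, so the collider stays closed — the path is blocked at X7.
Path 3: X2 → X3 → X6 ← X5
  X3 is a chain here and X3 is conditioned on, so the path is blocked at X3.
Path 4: X2 → X3 → X5
  X3 is a chain here and X3 is conditioned on, so the path is blocked at X3.
Path 5: X2 → X4 → X5
  X4 is a chain here and X4 is conditioned on, so the path is blocked at X4.
Path 6: X2 ← X1 → X4 → X5
  X4 is a chain here and X4 is conditioned on, so the path is blocked at X4.
Every path is blocked, so X2 and X5 are d-separated given {X3, X4}.

Yes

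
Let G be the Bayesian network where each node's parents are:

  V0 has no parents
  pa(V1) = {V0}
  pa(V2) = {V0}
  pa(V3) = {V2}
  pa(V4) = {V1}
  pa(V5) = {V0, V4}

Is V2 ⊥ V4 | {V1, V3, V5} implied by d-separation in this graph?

2 paths connect V2 and V4; each must be blocked for d-separation to hold:
Path 1: V2 ← V0 → V5 ← V4
  V0 is a fork and V0 is not conditioned on; V5 is a collider and V5 is conditioned on, which opens it — no node blocks this path, so it is active.
Path 2: V2 ← V0 → V1 → V4
  V1 is a chain here and V1 is conditioned on, so the path is blocked at V1.
At least one path is unblocked, so d-separation fails.

No — V2 and V4 are not d-separated given {V1, V3, V5}.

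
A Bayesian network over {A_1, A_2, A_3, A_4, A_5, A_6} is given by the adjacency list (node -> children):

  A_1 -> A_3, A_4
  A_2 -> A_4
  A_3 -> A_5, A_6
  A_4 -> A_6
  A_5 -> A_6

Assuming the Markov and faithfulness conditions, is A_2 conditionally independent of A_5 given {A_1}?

Yes

We examine all 4 paths between A_2 and A_5:
  1. A_2 → A_4 ← A_1 → A_3 → A_5 — A_4:collider[blocks]; A_1:fork[blocks]; A_3:chain[open] ⇒ blocked
  2. A_2 → A_4 ← A_1 → A_3 → A_6 ← A_5 — A_4:collider[blocks]; A_1:fork[blocks]; A_3:chain[open]; A_6:collider[blocks] ⇒ blocked
  3. A_2 → A_4 → A_6 ← A_5 — A_4:chain[open]; A_6:collider[blocks] ⇒ blocked
  4. A_2 → A_4 → A_6 ← A_3 → A_5 — A_4:chain[open]; A_6:collider[blocks]; A_3:fork[open] ⇒ blocked
Since every path is blocked, d-separation holds.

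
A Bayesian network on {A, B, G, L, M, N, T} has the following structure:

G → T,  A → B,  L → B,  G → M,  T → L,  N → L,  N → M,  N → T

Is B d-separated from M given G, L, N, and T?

Enumerating the 4 paths from B to M and testing each for blocking by {G, L, N, T}:
Path 1: B ← L ← N → T ← G → M
  L is a chain here and L is conditioned on, so the path is blocked at L.
Path 2: B ← L ← N → M
  L is a chain here and L is conditioned on, so the path is blocked at L.
Path 3: B ← L ← T ← N → M
  L is a chain here and L is conditioned on, so the path is blocked at L.
Path 4: B ← L ← T ← G → M
  L is a chain here and L is conditioned on, so the path is blocked at L.
Every path is blocked, so B and M are d-separated given {G, L, N, T}.

Yes — B and M are d-separated given {G, L, N, T}.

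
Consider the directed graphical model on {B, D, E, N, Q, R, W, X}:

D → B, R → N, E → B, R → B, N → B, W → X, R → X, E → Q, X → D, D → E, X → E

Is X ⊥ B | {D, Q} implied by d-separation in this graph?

We examine all 6 paths between X and B:
Path 1: X → E → B
  E is a chain and E is not conditioned on — no node blocks this path, so it is active.
Path 2: X → E ← D → B
  D is a fork here and D is conditioned on, so the path is blocked at D.
Path 3: X ← R → B
  R is a fork and R is not conditioned on — no node blocks this path, so it is active.
Path 4: X ← R → N → B
  R is a fork and R is not conditioned on; N is a chain and N is not conditioned on — no node blocks this path, so it is active.
Path 5: X → D → B
  D is a chain here and D is conditioned on, so the path is blocked at D.
Path 6: X → D → E → B
  D is a chain here and D is conditioned on, so the path is blocked at D.
Because an active path exists, X and B are not d-separated.

No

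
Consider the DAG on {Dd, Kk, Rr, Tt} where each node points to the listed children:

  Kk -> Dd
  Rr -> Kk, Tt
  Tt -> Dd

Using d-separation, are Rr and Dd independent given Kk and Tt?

Yes

We examine all 2 paths between Rr and Dd:
Path 1: Rr → Kk → Dd
  Kk is a chain here and Kk is conditioned on, so the path is blocked at Kk.
Path 2: Rr → Tt → Dd
  Tt is a chain here and Tt is conditioned on, so the path is blocked at Tt.
Since every path is blocked, d-separation holds.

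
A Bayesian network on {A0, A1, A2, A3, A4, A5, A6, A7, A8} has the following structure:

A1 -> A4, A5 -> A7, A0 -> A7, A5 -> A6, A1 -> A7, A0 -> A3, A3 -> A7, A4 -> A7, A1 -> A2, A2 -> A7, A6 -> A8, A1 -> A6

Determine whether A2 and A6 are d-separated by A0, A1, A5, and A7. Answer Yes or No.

Yes

There are 6 undirected paths between A2 and A6; checking each against the conditioning set {A0, A1, A5, A7}:
  1. A2 → A7 ← A1 → A6 — A7:collider[open]; A1:fork[blocks] ⇒ blocked
  2. A2 → A7 ← A4 ← A1 → A6 — A7:collider[open]; A4:chain[open]; A1:fork[blocks] ⇒ blocked
  3. A2 → A7 ← A5 → A6 — A7:collider[open]; A5:fork[blocks] ⇒ blocked
  4. A2 ← A1 → A7 ← A5 → A6 — A1:fork[blocks]; A7:collider[open]; A5:fork[blocks] ⇒ blocked
  5. A2 ← A1 → A6 — A1:fork[blocks] ⇒ blocked
  6. A2 ← A1 → A4 → A7 ← A5 → A6 — A1:fork[blocks]; A4:chain[open]; A7:collider[open]; A5:fork[blocks] ⇒ blocked
Every path is blocked, so A2 and A6 are d-separated given {A0, A1, A5, A7}.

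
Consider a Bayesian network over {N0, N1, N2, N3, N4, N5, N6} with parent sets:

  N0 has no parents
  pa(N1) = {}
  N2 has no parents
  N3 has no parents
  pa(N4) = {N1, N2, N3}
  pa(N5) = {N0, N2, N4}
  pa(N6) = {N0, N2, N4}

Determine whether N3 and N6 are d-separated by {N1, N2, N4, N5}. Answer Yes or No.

5 paths connect N3 and N6; each must be blocked for d-separation to hold:
Path 1: N3 → N4 → N5 ← N0 → N6
  N4 is a chain here and N4 is conditioned on, so the path is blocked at N4.
Path 2: N3 → N4 → N5 ← N2 → N6
  N4 is a chain here and N4 is conditioned on, so the path is blocked at N4.
Path 3: N3 → N4 → N6
  N4 is a chain here and N4 is conditioned on, so the path is blocked at N4.
Path 4: N3 → N4 ← N2 → N5 ← N0 → N6
  N2 is a fork here and N2 is conditioned on, so the path is blocked at N2.
Path 5: N3 → N4 ← N2 → N6
  N2 is a fork here and N2 is conditioned on, so the path is blocked at N2.
Since every path is blocked, d-separation holds.

Yes — N3 and N6 are d-separated given {N1, N2, N4, N5}.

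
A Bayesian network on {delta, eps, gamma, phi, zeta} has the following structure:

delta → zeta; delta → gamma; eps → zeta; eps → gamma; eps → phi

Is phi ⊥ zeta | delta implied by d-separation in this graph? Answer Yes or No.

No — phi and zeta are not d-separated given {delta}.

We examine all 2 paths between phi and zeta:
Path 1: phi ← eps → gamma ← delta → zeta
  gamma is a collider here and neither gamma nor any of its descendants is conditioned on, so the collider stays closed — the path is blocked at gamma.
Path 2: phi ← eps → zeta
  eps is a fork and eps is not conditioned on — no node blocks this path, so it is active.
Since the path phi ← eps → zeta is active, phi and zeta are not d-separated given {delta}.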